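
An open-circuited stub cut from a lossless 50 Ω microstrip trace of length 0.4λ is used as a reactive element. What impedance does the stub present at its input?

βl = 2π × 0.4 = 144°
tan(βl) = -0.727
For an open-circuited stub, Z_in = −jZ_0·cot(βl) = −jZ_0/tan(βl)

Z_in ≈ +j68.8 Ω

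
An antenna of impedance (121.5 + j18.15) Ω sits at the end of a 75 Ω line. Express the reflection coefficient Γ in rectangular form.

Γ = (Z_L − Z_0)/(Z_L + Z_0) = (46.5 + j18.15)/(196.5 + j18.15)

Γ ≈ 0.243 + j0.0699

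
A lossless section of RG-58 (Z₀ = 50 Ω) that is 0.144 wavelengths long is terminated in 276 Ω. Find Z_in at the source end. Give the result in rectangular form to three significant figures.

Z_in ≈ 14.4 − j37.2 Ω

βl = 2π × 0.144 = 51.8°
tan(βl) = tan(51.8°) = 1.27
Z_in = Z_0·(Z_L + jZ_0·tanβl)/(Z_0 + jZ_L·tanβl)
     = 50·(276 + j63.6)/(50 + j351)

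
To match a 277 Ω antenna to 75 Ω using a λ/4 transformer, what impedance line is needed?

Z_qwt = √(Z_0·R_L) = √(75 × 277) = √20780

Z_qwt ≈ 144 Ω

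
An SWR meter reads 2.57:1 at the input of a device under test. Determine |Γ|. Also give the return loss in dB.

|Γ| ≈ 0.44; return loss ≈ 7.14 dB

|Γ| = (S − 1)/(S + 1) = (2.57 − 1)/(2.57 + 1) = 1.57/3.57
RL = −20·log₁₀|Γ| = −20·log₁₀(0.44)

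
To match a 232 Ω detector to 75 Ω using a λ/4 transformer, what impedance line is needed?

Z_qwt ≈ 132 Ω

Z_qwt = √(Z_0·R_L) = √(75 × 232) = √17400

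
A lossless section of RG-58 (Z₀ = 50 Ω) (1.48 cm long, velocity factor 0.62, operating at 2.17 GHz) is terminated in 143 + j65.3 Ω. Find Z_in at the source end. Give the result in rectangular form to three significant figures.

Z_in ≈ 20.8 − j32.1 Ω

λ = v/f = 0.62·c / 2.17 GHz = 0.0857 m
βl = 2π·l/λ = 2π × 0.173 = 62.2°
tan(βl) = tan(62.2°) = 1.89
Z_in = Z_0·(Z_L + jZ_0·tanβl)/(Z_0 + jZ_L·tanβl)
     = 50·(143 + j160)/(-73.6 + j271)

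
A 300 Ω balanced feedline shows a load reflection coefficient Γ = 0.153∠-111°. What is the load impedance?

Z_L ≈ 259 − j75.6 Ω

Z_L = Z_0·(1 + Γ)/(1 − Γ) = 300·(0.945 − j0.143)/(1.05 + j0.143)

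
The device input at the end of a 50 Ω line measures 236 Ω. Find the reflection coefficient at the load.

Γ = 0.65

Γ = (Z_L − Z_0)/(Z_L + Z_0) = (236 − 50)/(236 + 50) = 186/286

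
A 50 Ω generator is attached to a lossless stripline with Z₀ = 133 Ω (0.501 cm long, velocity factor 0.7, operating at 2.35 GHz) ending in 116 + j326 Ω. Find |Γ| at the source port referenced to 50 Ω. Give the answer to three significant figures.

λ = v/f = 0.7·c / 2.35 GHz = 0.0894 m
βl = 2π·l/λ = 2π × 0.0561 = 20.2°
tan(βl) = 0.368
Z_in = Z_0·(Z_L + jZ_0·tanβl)/(Z_0 + jZ_L·tanβl) = 1170 − j0.748 Ω
Γ_s = (Z_in − Z_s)/(Z_in + Z_s) = (1120 − j0.748)/(1220 − j0.748), |Γ_s| = 0.918

|Γ| ≈ 0.918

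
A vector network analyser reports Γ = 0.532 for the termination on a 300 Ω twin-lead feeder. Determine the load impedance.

Z_L = Z_0·(1 + Γ)/(1 − Γ) = 300·(1.53)/(0.468)

Z_L ≈ 982 Ω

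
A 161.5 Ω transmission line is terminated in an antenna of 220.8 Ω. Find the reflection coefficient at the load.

Γ = (Z_L − Z_0)/(Z_L + Z_0) = (220.8 − 161.5)/(220.8 + 161.5) = 59.3/382.3

Γ = 0.155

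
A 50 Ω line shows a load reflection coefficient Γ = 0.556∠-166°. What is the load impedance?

Z_L = Z_0·(1 + Γ)/(1 − Γ) = 50·(0.461 − j0.135)/(1.54 + j0.135)

Z_L ≈ 14.5 − j5.63 Ω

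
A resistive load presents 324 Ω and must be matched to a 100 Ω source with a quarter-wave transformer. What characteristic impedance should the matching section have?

Z_qwt ≈ 180 Ω

Z_qwt = √(Z_0·R_L) = √(100 × 324) = √32400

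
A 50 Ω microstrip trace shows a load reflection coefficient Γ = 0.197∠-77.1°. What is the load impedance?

Z_L = Z_0·(1 + Γ)/(1 − Γ) = 50·(1.04 − j0.192)/(0.956 + j0.192)

Z_L ≈ 50.5 − j20.2 Ω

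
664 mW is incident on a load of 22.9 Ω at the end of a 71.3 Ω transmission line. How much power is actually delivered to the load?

P_delivered ≈ 489 mW

Γ = (22.9 − 71.3)/(22.9 + 71.3) = -0.514
|Γ|² = 0.264
P_refl = |Γ|²·P_inc = 175 mW, P_del = (1 − |Γ|²)·P_inc = 489 mW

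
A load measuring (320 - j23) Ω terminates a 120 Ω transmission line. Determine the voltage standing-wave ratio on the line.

VSWR ≈ 2.68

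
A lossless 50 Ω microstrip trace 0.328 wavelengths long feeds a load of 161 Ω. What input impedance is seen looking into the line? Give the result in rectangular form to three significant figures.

Z_in ≈ 19.4 + j23.5 Ω

βl = 2π × 0.328 = 118°
tan(βl) = tan(118°) = -1.87
Z_in = Z_0·(Z_L + jZ_0·tanβl)/(Z_0 + jZ_L·tanβl)
     = 50·(161 − j93.7)/(50 − j302)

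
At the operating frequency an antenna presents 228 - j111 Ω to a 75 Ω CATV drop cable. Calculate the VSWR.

Γ = (Z_L − Z_0)/(Z_L + Z_0) = (153 − j111)/(303 − j111)
|Γ| = 189/323 = 0.586
VSWR = (1 + |Γ|)/(1 − |Γ|) = 1.59/0.414

VSWR ≈ 3.83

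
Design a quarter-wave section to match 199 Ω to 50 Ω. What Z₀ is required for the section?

Z_qwt ≈ 99.7 Ω

Z_qwt = √(Z_0·R_L) = √(50 × 199) = √9950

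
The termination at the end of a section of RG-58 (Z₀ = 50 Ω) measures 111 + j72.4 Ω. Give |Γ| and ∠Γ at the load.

Γ = (Z_L − Z_0)/(Z_L + Z_0) = (61 + j72.4)/(161 + j72.4)
|Γ| = 94.7/177 = 0.536

Γ ≈ 0.536 ∠ 25.7°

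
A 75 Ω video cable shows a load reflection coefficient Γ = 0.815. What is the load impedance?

Z_L = Z_0·(1 + Γ)/(1 − Γ) = 75·(1.81)/(0.185)

Z_L ≈ 736 Ω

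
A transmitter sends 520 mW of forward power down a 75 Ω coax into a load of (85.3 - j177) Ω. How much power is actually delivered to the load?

P_delivered ≈ 233 mW

|Γ| = |(10.3 − j177)/(160.3 − j177)| = 0.742
|Γ|² = 0.551
P_refl = |Γ|²·P_inc = 287 mW, P_del = (1 − |Γ|²)·P_inc = 233 mW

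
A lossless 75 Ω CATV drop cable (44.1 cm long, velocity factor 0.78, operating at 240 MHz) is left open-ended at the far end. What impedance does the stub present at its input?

λ = v/f = 0.78·c / 240 MHz = 0.975 m
βl = 2π·l/λ = 2π × 0.452 = 163°
tan(βl) = -0.309
For an open-ended stub, Z_in = −jZ_0·cot(βl) = −jZ_0/tan(βl)

Z_in ≈ +j243 Ω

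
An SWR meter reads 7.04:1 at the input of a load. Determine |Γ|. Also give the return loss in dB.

|Γ| ≈ 0.751; return loss ≈ 2.48 dB

|Γ| = (S − 1)/(S + 1) = (7.04 − 1)/(7.04 + 1) = 6.04/8.04
RL = −20·log₁₀|Γ| = −20·log₁₀(0.751)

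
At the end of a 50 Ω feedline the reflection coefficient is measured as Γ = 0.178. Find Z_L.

Z_L = Z_0·(1 + Γ)/(1 − Γ) = 50·(1.18)/(0.822)

Z_L ≈ 71.7 Ω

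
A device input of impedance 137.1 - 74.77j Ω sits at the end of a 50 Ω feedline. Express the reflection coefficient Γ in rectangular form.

Γ ≈ 0.539 − j0.184

Γ = (Z_L − Z_0)/(Z_L + Z_0) = (87.1 − j74.77)/(187.1 − j74.77)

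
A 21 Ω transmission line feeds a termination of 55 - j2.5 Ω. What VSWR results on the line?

VSWR ≈ 2.63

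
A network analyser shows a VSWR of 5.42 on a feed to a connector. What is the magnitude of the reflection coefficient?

|Γ| = (S − 1)/(S + 1) = (5.42 − 1)/(5.42 + 1) = 4.42/6.42

|Γ| ≈ 0.688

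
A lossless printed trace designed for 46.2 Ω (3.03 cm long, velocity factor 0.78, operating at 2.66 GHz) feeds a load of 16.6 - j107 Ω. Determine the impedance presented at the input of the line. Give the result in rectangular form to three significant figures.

Z_in ≈ 8.55 + j70.2 Ω

λ = v/f = 0.78·c / 2.66 GHz = 0.088 m
βl = 2π·l/λ = 2π × 0.344 = 124°
tan(βl) = tan(124°) = -1.48
Z_in = Z_0·(Z_L + jZ_0·tanβl)/(Z_0 + jZ_L·tanβl)
     = 46.2·(16.6 − j176)/(-112 − j24.6)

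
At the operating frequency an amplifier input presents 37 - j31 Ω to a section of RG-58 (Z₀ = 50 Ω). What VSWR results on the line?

VSWR ≈ 2.14

Γ = (Z_L − Z_0)/(Z_L + Z_0) = (-13 − j31)/(87 − j31)
|Γ| = 33.6/92.4 = 0.364
VSWR = (1 + |Γ|)/(1 − |Γ|) = 1.36/0.636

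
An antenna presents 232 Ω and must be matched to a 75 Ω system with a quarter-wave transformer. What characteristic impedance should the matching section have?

Z_qwt = √(Z_0·R_L) = √(75 × 232) = √17400

Z_qwt ≈ 132 Ω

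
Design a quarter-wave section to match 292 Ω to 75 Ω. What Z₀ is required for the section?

Z_qwt ≈ 148 Ω

Z_qwt = √(Z_0·R_L) = √(75 × 292) = √21900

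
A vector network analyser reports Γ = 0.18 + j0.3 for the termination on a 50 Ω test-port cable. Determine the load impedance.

Z_L = Z_0·(1 + Γ)/(1 − Γ) = 50·(1.18 + j0.3)/(0.82 − j0.3)

Z_L ≈ 57.6 + j39.3 Ω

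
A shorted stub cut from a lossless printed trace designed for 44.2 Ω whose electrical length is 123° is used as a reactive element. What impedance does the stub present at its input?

tan(βl) = -1.54
For a shorted stub, Z_in = jZ_0·tan(βl)

Z_in ≈ −j68.1 Ω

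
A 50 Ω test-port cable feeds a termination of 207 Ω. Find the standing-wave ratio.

VSWR ≈ 4.14

For a purely resistive load, VSWR = R_L/Z_0 or Z_0/R_L (whichever > 1) = 207/50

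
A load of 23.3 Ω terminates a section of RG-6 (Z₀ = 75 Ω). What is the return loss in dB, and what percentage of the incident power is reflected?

Γ = (23.3 − 75)/(23.3 + 75) = -0.526
RL = −20·log₁₀(0.526) = 5.58 dB
P_refl/P_inc = |Γ|² = 0.277

RL ≈ 5.58 dB; 27.7% of incident power reflected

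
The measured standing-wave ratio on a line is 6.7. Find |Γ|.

|Γ| ≈ 0.74

|Γ| = (S − 1)/(S + 1) = (6.7 − 1)/(6.7 + 1) = 5.7/7.7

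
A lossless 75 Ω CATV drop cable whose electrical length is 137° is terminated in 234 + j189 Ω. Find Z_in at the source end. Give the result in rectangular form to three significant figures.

tan(βl) = tan(137°) = -0.933
Z_in = Z_0·(Z_L + jZ_0·tanβl)/(Z_0 + jZ_L·tanβl)
     = 75·(234 + j119)/(251 − j218)

Z_in ≈ 22.2 + j54.8 Ω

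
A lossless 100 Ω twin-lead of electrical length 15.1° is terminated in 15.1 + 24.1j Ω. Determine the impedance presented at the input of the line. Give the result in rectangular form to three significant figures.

Z_in ≈ 18.5 + j53.8 Ω

tan(βl) = tan(15.1°) = 0.27
Z_in = Z_0·(Z_L + jZ_0·tanβl)/(Z_0 + jZ_L·tanβl)
     = 100·(15.1 + j51.1)/(93.5 + j4.07)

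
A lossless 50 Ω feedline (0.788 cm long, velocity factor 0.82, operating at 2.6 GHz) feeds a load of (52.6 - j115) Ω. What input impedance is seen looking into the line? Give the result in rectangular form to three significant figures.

λ = v/f = 0.82·c / 2.6 GHz = 0.0946 m
βl = 2π·l/λ = 2π × 0.0833 = 30°
tan(βl) = tan(30°) = 0.577
Z_in = Z_0·(Z_L + jZ_0·tanβl)/(Z_0 + jZ_L·tanβl)
     = 50·(52.6 − j86.2)/(116 + j30.3)

Z_in ≈ 12.1 − j40.2 Ω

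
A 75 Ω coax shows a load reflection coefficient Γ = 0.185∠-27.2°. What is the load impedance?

Z_L = Z_0·(1 + Γ)/(1 − Γ) = 75·(1.16 − j0.0846)/(0.835 + j0.0846)

Z_L ≈ 103 − j18 Ω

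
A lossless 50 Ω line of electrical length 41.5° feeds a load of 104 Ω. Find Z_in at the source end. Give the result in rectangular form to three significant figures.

tan(βl) = tan(41.5°) = 0.885
Z_in = Z_0·(Z_L + jZ_0·tanβl)/(Z_0 + jZ_L·tanβl)
     = 50·(104 + j44.2)/(50 + j92)

Z_in ≈ 42.3 − j33.5 Ω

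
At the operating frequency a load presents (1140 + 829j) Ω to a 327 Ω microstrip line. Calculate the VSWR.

Γ = (Z_L − Z_0)/(Z_L + Z_0) = (813 + j829)/(1467 + j829)
|Γ| = 1160/1690 = 0.689
VSWR = (1 + |Γ|)/(1 − |Γ|) = 1.69/0.311

VSWR ≈ 5.43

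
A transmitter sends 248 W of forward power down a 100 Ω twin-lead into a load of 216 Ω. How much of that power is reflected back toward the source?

P_reflected ≈ 33.4 W

Γ = (216 − 100)/(216 + 100) = 0.367
|Γ|² = 0.135
P_refl = |Γ|²·P_inc = 33.4 W, P_del = (1 − |Γ|²)·P_inc = 215 W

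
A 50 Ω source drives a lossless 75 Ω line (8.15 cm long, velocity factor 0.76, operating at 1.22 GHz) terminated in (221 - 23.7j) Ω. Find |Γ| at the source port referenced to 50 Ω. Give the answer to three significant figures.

λ = v/f = 0.76·c / 1.22 GHz = 0.187 m
βl = 2π·l/λ = 2π × 0.436 = 157°
tan(βl) = -0.425
Z_in = Z_0·(Z_L + jZ_0·tanβl)/(Z_0 + jZ_L·tanβl) = 113 + j98.7 Ω
Γ_s = (Z_in − Z_s)/(Z_in + Z_s) = (62.7 + j98.7)/(163 + j98.7), |Γ_s| = 0.614

|Γ| ≈ 0.614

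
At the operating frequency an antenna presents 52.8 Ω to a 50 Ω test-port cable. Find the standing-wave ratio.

VSWR ≈ 1.06

Γ = (52.8 − 50)/(52.8 + 50) = 0.0272
VSWR = (1 + 0.0272)/(1 − 0.0272)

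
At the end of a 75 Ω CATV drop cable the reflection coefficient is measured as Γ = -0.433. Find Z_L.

Z_L = Z_0·(1 + Γ)/(1 − Γ) = 75·(0.567)/(1.43)

Z_L ≈ 29.7 Ω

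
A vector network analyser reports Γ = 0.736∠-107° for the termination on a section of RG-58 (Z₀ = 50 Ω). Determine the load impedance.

Z_L = Z_0·(1 + Γ)/(1 − Γ) = 50·(0.785 − j0.704)/(1.22 + j0.704)

Z_L ≈ 11.6 − j35.7 Ω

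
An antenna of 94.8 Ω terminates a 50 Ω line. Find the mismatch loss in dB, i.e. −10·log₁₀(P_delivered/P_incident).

mismatch loss ≈ 0.437 dB

Γ = (94.8 − 50)/(94.8 + 50) = 0.309
|Γ|² = 0.0957, so P_del/P_inc = 1 − |Γ|² = 0.904
ML = −10·log₁₀(1 − |Γ|²)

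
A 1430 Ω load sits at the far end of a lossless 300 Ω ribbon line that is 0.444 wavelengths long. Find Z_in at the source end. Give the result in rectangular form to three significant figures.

βl = 2π × 0.444 = 160°
tan(βl) = tan(160°) = -0.367
Z_in = Z_0·(Z_L + jZ_0·tanβl)/(Z_0 + jZ_L·tanβl)
     = 300·(1430 − j110)/(300 − j525)

Z_in ≈ 399 + j589 Ω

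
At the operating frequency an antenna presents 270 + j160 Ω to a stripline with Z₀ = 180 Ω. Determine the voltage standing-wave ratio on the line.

VSWR ≈ 2.25

Γ = (Z_L − Z_0)/(Z_L + Z_0) = (90 + j160)/(450 + j160)
|Γ| = 184/478 = 0.384
VSWR = (1 + |Γ|)/(1 − |Γ|) = 1.38/0.616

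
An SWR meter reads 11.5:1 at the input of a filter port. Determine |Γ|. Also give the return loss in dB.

|Γ| = (S − 1)/(S + 1) = (11.5 − 1)/(11.5 + 1) = 10.5/12.5
RL = −20·log₁₀|Γ| = −20·log₁₀(0.84)

|Γ| ≈ 0.84; return loss ≈ 1.51 dB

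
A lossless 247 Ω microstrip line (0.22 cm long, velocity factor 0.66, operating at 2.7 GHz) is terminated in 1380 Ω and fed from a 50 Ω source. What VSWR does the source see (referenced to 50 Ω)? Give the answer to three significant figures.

λ = v/f = 0.66·c / 2.7 GHz = 0.0733 m
βl = 2π·l/λ = 2π × 0.03 = 10.8°
tan(βl) = 0.191
Z_in = Z_0·(Z_L + jZ_0·tanβl)/(Z_0 + jZ_L·tanβl) = 670 − j667 Ω
Γ_s = (Z_in − Z_s)/(Z_in + Z_s) = (620 − j667)/(720 − j667), |Γ_s| = 0.928
VSWR = (1 + |Γ_s|)/(1 − |Γ_s|)

VSWR ≈ 26.7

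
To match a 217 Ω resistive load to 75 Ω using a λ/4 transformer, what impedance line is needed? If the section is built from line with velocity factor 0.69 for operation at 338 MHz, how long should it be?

Z_qwt ≈ 128 Ω; length ≈ 15.3 cm

Z_qwt = √(Z_0·R_L) = √(75 × 217) = √16280
λ = 0.69·c/f = 0.612 m, so l = λ/4 = 0.153 m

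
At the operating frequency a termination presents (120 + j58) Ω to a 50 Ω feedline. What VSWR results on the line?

Γ = (Z_L − Z_0)/(Z_L + Z_0) = (70 + j58)/(170 + j58)
|Γ| = 90.9/180 = 0.506
VSWR = (1 + |Γ|)/(1 − |Γ|) = 1.51/0.494

VSWR ≈ 3.05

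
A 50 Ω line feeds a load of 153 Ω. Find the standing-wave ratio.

Γ = (153 − 50)/(153 + 50) = 0.507
VSWR = (1 + 0.507)/(1 − 0.507)

VSWR ≈ 3.06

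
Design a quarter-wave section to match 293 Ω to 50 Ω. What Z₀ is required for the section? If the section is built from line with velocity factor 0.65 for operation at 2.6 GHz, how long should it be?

Z_qwt = √(Z_0·R_L) = √(50 × 293) = √14650
λ = 0.65·c/f = 0.075 m, so l = λ/4 = 0.0187 m

Z_qwt ≈ 121 Ω; length ≈ 1.88 cm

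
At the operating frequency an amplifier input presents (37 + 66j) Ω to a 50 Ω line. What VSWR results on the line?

VSWR ≈ 4.21

Γ = (Z_L − Z_0)/(Z_L + Z_0) = (-13 + j66)/(87 + j66)
|Γ| = 67.3/109 = 0.616
VSWR = (1 + |Γ|)/(1 − |Γ|) = 1.62/0.384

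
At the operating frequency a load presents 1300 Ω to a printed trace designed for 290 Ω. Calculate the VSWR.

Γ = (1300 − 290)/(1300 + 290) = 0.635
VSWR = (1 + 0.635)/(1 − 0.635)

VSWR ≈ 4.48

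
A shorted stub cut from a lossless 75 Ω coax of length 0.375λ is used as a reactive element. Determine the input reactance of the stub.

βl = 2π × 0.375 = 135°
tan(βl) = -1
For a shorted stub, Z_in = jZ_0·tan(βl)

X_in ≈ -75 Ω (capacitive)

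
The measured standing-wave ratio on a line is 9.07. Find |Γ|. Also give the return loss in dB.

|Γ| ≈ 0.801; return loss ≈ 1.92 dB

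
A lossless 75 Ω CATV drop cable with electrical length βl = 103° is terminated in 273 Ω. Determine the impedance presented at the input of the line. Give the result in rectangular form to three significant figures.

tan(βl) = tan(103°) = -4.33
Z_in = Z_0·(Z_L + jZ_0·tanβl)/(Z_0 + jZ_L·tanβl)
     = 75·(273 − j325)/(75 − j1180)

Z_in ≈ 21.6 + j15.9 Ω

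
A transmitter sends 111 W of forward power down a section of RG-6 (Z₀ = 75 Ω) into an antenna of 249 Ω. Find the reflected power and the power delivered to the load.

P_reflected ≈ 32 W; P_delivered ≈ 79 W

Γ = (249 − 75)/(249 + 75) = 0.537
|Γ|² = 0.288
P_refl = |Γ|²·P_inc = 32 W, P_del = (1 − |Γ|²)·P_inc = 79 W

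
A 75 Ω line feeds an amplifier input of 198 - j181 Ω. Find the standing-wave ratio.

Γ = (Z_L − Z_0)/(Z_L + Z_0) = (123 − j181)/(273 − j181)
|Γ| = 219/328 = 0.668
VSWR = (1 + |Γ|)/(1 − |Γ|) = 1.67/0.332

VSWR ≈ 5.03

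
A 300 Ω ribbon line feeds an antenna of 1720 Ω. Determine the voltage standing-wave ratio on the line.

For a purely resistive load, VSWR = R_L/Z_0 or Z_0/R_L (whichever > 1) = 1720/300

VSWR ≈ 5.73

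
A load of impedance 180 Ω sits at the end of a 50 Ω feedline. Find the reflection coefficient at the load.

Γ = 0.565

Γ = (Z_L − Z_0)/(Z_L + Z_0) = (180 − 50)/(180 + 50) = 130/230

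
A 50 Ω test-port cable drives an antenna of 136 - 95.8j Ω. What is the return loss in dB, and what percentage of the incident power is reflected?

RL ≈ 4.22 dB; 37.9% of incident power reflected

Γ = (86 − j95.8)/(186 − j95.8), |Γ| = 0.615
RL = −20·log₁₀(0.615) = 4.22 dB
P_refl/P_inc = |Γ|² = 0.379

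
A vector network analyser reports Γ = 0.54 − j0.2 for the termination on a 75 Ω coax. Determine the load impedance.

Z_L = Z_0·(1 + Γ)/(1 − Γ) = 75·(1.54 − j0.2)/(0.46 + j0.2)

Z_L ≈ 199 − j119 Ω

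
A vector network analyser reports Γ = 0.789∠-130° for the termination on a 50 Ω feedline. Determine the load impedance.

Z_L ≈ 7.16 − j22.9 Ω

Z_L = Z_0·(1 + Γ)/(1 − Γ) = 50·(0.493 − j0.604)/(1.51 + j0.604)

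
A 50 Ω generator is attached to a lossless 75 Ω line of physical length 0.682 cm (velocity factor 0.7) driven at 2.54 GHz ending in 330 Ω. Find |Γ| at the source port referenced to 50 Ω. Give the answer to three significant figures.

|Γ| ≈ 0.703

λ = v/f = 0.7·c / 2.54 GHz = 0.0827 m
βl = 2π·l/λ = 2π × 0.0825 = 29.7°
tan(βl) = 0.57
Z_in = Z_0·(Z_L + jZ_0·tanβl)/(Z_0 + jZ_L·tanβl) = 59.9 − j108 Ω
Γ_s = (Z_in − Z_s)/(Z_in + Z_s) = (9.94 − j108)/(110 − j108), |Γ_s| = 0.703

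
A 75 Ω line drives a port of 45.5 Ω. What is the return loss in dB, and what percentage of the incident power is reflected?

Γ = (45.5 − 75)/(45.5 + 75) = -0.245
RL = −20·log₁₀(0.245) = 12.2 dB
P_refl/P_inc = |Γ|² = 0.0599

RL ≈ 12.2 dB; 5.99% of incident power reflected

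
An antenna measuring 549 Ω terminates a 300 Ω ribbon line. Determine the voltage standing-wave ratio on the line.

VSWR ≈ 1.83

Γ = (549 − 300)/(549 + 300) = 0.293
VSWR = (1 + 0.293)/(1 − 0.293)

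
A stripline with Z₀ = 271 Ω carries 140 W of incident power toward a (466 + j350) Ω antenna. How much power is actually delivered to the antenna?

|Γ| = |(195 + j350)/(737 + j350)| = 0.491
|Γ|² = 0.241
P_refl = |Γ|²·P_inc = 33.8 W, P_del = (1 − |Γ|²)·P_inc = 106 W

P_delivered ≈ 106 W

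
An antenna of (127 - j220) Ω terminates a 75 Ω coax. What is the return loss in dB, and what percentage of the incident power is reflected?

RL ≈ 2.42 dB; 57.3% of incident power reflected

Γ = (52 − j220)/(202 − j220), |Γ| = 0.757
RL = −20·log₁₀(0.757) = 2.42 dB
P_refl/P_inc = |Γ|² = 0.573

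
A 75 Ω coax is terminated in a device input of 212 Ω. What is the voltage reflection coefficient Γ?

Γ = (Z_L − Z_0)/(Z_L + Z_0) = (212 − 75)/(212 + 75) = 137/287

Γ = 0.477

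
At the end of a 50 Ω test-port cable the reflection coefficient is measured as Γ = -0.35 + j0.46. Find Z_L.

Z_L ≈ 16.4 + j22.6 Ω

Z_L = Z_0·(1 + Γ)/(1 − Γ) = 50·(0.65 + j0.46)/(1.35 − j0.46)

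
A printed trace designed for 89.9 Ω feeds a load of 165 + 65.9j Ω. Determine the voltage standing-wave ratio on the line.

VSWR ≈ 2.22

Γ = (Z_L − Z_0)/(Z_L + Z_0) = (75.1 + j65.9)/(254.9 + j65.9)
|Γ| = 99.9/263 = 0.379
VSWR = (1 + |Γ|)/(1 − |Γ|) = 1.38/0.621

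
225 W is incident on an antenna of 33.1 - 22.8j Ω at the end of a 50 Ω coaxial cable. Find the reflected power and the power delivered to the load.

P_reflected ≈ 24.4 W; P_delivered ≈ 201 W

|Γ| = |(-16.9 − j22.8)/(83.1 − j22.8)| = 0.329
|Γ|² = 0.108
P_refl = |Γ|²·P_inc = 24.4 W, P_del = (1 − |Γ|²)·P_inc = 201 W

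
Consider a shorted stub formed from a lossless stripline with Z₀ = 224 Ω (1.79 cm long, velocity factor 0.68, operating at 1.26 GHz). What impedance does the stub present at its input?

Z_in ≈ +j187 Ω

λ = v/f = 0.68·c / 1.26 GHz = 0.162 m
βl = 2π·l/λ = 2π × 0.111 = 39.8°
tan(βl) = 0.833
For a shorted stub, Z_in = jZ_0·tan(βl)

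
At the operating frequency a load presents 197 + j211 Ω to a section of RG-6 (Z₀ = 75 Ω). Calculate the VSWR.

Γ = (Z_L − Z_0)/(Z_L + Z_0) = (122 + j211)/(272 + j211)
|Γ| = 244/344 = 0.708
VSWR = (1 + |Γ|)/(1 − |Γ|) = 1.71/0.292

VSWR ≈ 5.85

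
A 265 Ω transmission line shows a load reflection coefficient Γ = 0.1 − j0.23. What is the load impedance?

Z_L = Z_0·(1 + Γ)/(1 − Γ) = 265·(1.1 − j0.23)/(0.9 + j0.23)

Z_L ≈ 288 − j141 Ω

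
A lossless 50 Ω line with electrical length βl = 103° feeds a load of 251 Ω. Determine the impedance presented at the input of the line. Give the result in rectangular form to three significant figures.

tan(βl) = tan(103°) = -4.33
Z_in = Z_0·(Z_L + jZ_0·tanβl)/(Z_0 + jZ_L·tanβl)
     = 50·(251 − j217)/(50 − j1090)

Z_in ≈ 10.5 + j11.1 Ω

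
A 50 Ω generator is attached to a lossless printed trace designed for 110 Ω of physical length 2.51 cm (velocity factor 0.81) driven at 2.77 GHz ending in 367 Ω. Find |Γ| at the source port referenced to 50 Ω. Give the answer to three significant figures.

λ = v/f = 0.81·c / 2.77 GHz = 0.0877 m
βl = 2π·l/λ = 2π × 0.286 = 103°
tan(βl) = -4.33
Z_in = Z_0·(Z_L + jZ_0·tanβl)/(Z_0 + jZ_L·tanβl) = 34.6 + j23 Ω
Γ_s = (Z_in − Z_s)/(Z_in + Z_s) = (-15.4 + j23)/(84.6 + j23), |Γ_s| = 0.316

|Γ| ≈ 0.316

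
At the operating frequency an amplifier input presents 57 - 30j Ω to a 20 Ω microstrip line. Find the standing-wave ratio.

Γ = (Z_L − Z_0)/(Z_L + Z_0) = (37 − j30)/(77 − j30)
|Γ| = 47.6/82.6 = 0.576
VSWR = (1 + |Γ|)/(1 − |Γ|) = 1.58/0.424

VSWR ≈ 3.72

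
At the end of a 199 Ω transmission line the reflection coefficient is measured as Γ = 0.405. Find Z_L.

Z_L ≈ 470 Ω

Z_L = Z_0·(1 + Γ)/(1 − Γ) = 199·(1.41)/(0.595)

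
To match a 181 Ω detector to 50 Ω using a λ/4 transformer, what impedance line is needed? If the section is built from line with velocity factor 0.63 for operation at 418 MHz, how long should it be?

Z_qwt = √(Z_0·R_L) = √(50 × 181) = √9050
λ = 0.63·c/f = 0.452 m, so l = λ/4 = 0.113 m

Z_qwt ≈ 95.1 Ω; length ≈ 11.3 cm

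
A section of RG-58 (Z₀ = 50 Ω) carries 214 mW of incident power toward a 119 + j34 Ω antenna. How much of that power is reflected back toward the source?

|Γ| = |(69 + j34)/(169 + j34)| = 0.446
|Γ|² = 0.199
P_refl = |Γ|²·P_inc = 42.6 mW, P_del = (1 − |Γ|²)·P_inc = 171 mW

P_reflected ≈ 42.6 mW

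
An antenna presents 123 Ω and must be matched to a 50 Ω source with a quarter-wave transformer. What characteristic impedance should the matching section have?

Z_qwt = √(Z_0·R_L) = √(50 × 123) = √6150

Z_qwt ≈ 78.4 Ω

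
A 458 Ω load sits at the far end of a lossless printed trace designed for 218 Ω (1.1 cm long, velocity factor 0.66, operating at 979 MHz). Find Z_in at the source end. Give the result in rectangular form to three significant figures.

λ = v/f = 0.66·c / 979 MHz = 0.202 m
βl = 2π·l/λ = 2π × 0.0544 = 19.6°
tan(βl) = tan(19.6°) = 0.356
Z_in = Z_0·(Z_L + jZ_0·tanβl)/(Z_0 + jZ_L·tanβl)
     = 218·(458 + j77.5)/(218 + j163)

Z_in ≈ 331 − j170 Ω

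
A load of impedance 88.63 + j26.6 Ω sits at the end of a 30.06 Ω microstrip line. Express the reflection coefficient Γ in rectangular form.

Γ = (Z_L − Z_0)/(Z_L + Z_0) = (58.57 + j26.6)/(118.7 + j26.6)

Γ ≈ 0.518 + j0.108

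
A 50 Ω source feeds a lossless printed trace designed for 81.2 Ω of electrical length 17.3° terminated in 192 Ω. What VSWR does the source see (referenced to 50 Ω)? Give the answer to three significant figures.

tan(βl) = 0.311
Z_in = Z_0·(Z_L + jZ_0·tanβl)/(Z_0 + jZ_L·tanβl) = 137 − j75.3 Ω
Γ_s = (Z_in − Z_s)/(Z_in + Z_s) = (86.6 − j75.3)/(187 − j75.3), |Γ_s| = 0.57
VSWR = (1 + |Γ_s|)/(1 − |Γ_s|)

VSWR ≈ 3.65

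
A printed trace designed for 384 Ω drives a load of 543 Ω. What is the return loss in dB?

RL ≈ 15.3 dB

Γ = (543 − 384)/(543 + 384) = 0.172
RL = −20·log₁₀|Γ| = −20·log₁₀(0.172)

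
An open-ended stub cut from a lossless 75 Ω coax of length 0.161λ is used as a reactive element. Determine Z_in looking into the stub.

βl = 2π × 0.161 = 58°
tan(βl) = 1.6
For an open-ended stub, Z_in = −jZ_0·cot(βl) = −jZ_0/tan(βl)

Z_in ≈ −j46.9 Ω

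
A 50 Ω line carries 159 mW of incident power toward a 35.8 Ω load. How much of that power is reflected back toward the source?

Γ = (35.8 − 50)/(35.8 + 50) = -0.166
|Γ|² = 0.0274
P_refl = |Γ|²·P_inc = 4.36 mW, P_del = (1 − |Γ|²)·P_inc = 155 mW

P_reflected ≈ 4.36 mW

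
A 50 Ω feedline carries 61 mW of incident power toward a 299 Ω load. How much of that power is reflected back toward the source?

P_reflected ≈ 31.1 mW

Γ = (299 − 50)/(299 + 50) = 0.713
|Γ|² = 0.509
P_refl = |Γ|²·P_inc = 31.1 mW, P_del = (1 − |Γ|²)·P_inc = 29.9 mW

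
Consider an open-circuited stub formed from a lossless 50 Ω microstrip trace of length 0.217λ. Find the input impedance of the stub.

Z_in ≈ −j10.5 Ω

βl = 2π × 0.217 = 78.1°
tan(βl) = 4.75
For an open-circuited stub, Z_in = −jZ_0·cot(βl) = −jZ_0/tan(βl)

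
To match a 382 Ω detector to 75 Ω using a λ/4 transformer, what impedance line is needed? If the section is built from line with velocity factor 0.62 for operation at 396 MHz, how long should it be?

Z_qwt ≈ 169 Ω; length ≈ 11.7 cm

Z_qwt = √(Z_0·R_L) = √(75 × 382) = √28650
λ = 0.62·c/f = 0.47 m, so l = λ/4 = 0.117 m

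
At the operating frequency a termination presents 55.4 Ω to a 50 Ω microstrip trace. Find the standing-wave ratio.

VSWR ≈ 1.11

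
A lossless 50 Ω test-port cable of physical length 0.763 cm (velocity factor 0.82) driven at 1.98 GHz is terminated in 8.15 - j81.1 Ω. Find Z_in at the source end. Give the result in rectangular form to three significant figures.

λ = v/f = 0.82·c / 1.98 GHz = 0.124 m
βl = 2π·l/λ = 2π × 0.0614 = 22.1°
tan(βl) = tan(22.1°) = 0.406
Z_in = Z_0·(Z_L + jZ_0·tanβl)/(Z_0 + jZ_L·tanβl)
     = 50·(8.15 − j60.8)/(82.9 + j3.31)

Z_in ≈ 3.44 − j36.8 Ω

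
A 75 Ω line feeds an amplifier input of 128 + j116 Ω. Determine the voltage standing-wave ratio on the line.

VSWR ≈ 3.4

Γ = (Z_L − Z_0)/(Z_L + Z_0) = (53 + j116)/(203 + j116)
|Γ| = 128/234 = 0.545
VSWR = (1 + |Γ|)/(1 − |Γ|) = 1.55/0.455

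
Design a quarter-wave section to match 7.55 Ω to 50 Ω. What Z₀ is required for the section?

Z_qwt = √(Z_0·R_L) = √(50 × 7.55) = √377.5

Z_qwt ≈ 19.4 Ω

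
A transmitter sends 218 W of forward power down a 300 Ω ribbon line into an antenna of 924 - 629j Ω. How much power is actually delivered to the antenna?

|Γ| = |(624 − j629)/(1224 − j629)| = 0.644
|Γ|² = 0.415
P_refl = |Γ|²·P_inc = 90.4 W, P_del = (1 − |Γ|²)·P_inc = 128 W

P_delivered ≈ 128 W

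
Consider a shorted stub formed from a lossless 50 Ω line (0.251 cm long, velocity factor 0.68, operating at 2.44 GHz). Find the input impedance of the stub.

λ = v/f = 0.68·c / 2.44 GHz = 0.0836 m
βl = 2π·l/λ = 2π × 0.03 = 10.8°
tan(βl) = 0.191
For a shorted stub, Z_in = jZ_0·tan(βl)

Z_in ≈ +j9.55 Ω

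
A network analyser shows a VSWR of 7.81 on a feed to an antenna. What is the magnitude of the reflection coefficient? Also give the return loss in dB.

|Γ| ≈ 0.773; return loss ≈ 2.24 dB

|Γ| = (S − 1)/(S + 1) = (7.81 − 1)/(7.81 + 1) = 6.81/8.81
RL = −20·log₁₀|Γ| = −20·log₁₀(0.773)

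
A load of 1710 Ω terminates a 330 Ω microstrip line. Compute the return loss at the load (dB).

RL ≈ 3.4 dB

Γ = (1710 − 330)/(1710 + 330) = 0.676
RL = −20·log₁₀|Γ| = −20·log₁₀(0.676)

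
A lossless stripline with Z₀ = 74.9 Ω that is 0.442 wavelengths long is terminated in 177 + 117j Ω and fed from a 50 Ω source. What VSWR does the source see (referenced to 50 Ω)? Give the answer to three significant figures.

VSWR ≈ 4.47

βl = 2π × 0.442 = 159°
tan(βl) = -0.381
Z_in = Z_0·(Z_L + jZ_0·tanβl)/(Z_0 + jZ_L·tanβl) = 60.4 + j89.5 Ω
Γ_s = (Z_in − Z_s)/(Z_in + Z_s) = (10.4 + j89.5)/(110 + j89.5), |Γ_s| = 0.634
VSWR = (1 + |Γ_s|)/(1 − |Γ_s|)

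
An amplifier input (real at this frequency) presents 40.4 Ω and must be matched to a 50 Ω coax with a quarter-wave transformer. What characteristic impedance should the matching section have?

Z_qwt ≈ 44.9 Ω

Z_qwt = √(Z_0·R_L) = √(50 × 40.4) = √2020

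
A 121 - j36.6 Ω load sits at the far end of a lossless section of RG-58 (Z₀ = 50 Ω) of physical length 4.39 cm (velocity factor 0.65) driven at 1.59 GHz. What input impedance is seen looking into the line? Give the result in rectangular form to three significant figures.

λ = v/f = 0.65·c / 1.59 GHz = 0.123 m
βl = 2π·l/λ = 2π × 0.358 = 129°
tan(βl) = tan(129°) = -1.24
Z_in = Z_0·(Z_L + jZ_0·tanβl)/(Z_0 + jZ_L·tanβl)
     = 50·(121 − j98.6)/(4.58 − j150)

Z_in ≈ 34 + j39.3 Ω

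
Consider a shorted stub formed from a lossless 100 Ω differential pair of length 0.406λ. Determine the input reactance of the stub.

X_in ≈ -67 Ω (capacitive)

βl = 2π × 0.406 = 146°
tan(βl) = -0.67
For a shorted stub, Z_in = jZ_0·tan(βl)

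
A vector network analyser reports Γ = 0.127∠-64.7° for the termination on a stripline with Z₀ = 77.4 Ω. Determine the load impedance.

Z_L ≈ 83.9 − j19.6 Ω

Z_L = Z_0·(1 + Γ)/(1 − Γ) = 77.4·(1.05 − j0.115)/(0.946 + j0.115)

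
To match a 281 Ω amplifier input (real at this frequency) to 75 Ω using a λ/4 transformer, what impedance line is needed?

Z_qwt ≈ 145 Ω

Z_qwt = √(Z_0·R_L) = √(75 × 281) = √21080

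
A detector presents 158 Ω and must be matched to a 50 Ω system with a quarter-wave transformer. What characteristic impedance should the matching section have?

Z_qwt = √(Z_0·R_L) = √(50 × 158) = √7900

Z_qwt ≈ 88.9 Ω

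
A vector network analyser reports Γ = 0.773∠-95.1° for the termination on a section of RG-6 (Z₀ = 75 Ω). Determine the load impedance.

Z_L ≈ 17.4 − j66.6 Ω

Z_L = Z_0·(1 + Γ)/(1 − Γ) = 75·(0.931 − j0.77)/(1.07 + j0.77)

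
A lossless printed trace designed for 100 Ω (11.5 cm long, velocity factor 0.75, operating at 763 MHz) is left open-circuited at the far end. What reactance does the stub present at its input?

X_in ≈ 121 Ω (inductive)

λ = v/f = 0.75·c / 763 MHz = 0.295 m
βl = 2π·l/λ = 2π × 0.39 = 140°
tan(βl) = -0.828
For an open-circuited stub, Z_in = −jZ_0·cot(βl) = −jZ_0/tan(βl)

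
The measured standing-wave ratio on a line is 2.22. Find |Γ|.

|Γ| = (S − 1)/(S + 1) = (2.22 − 1)/(2.22 + 1) = 1.22/3.22

|Γ| ≈ 0.379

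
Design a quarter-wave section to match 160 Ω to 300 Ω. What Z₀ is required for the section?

Z_qwt ≈ 219 Ω

Z_qwt = √(Z_0·R_L) = √(300 × 160) = √48000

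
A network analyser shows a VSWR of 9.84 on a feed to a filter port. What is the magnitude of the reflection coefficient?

|Γ| = (S − 1)/(S + 1) = (9.84 − 1)/(9.84 + 1) = 8.84/10.8

|Γ| ≈ 0.815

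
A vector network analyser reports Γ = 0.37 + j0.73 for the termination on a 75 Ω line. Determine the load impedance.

Z_L = Z_0·(1 + Γ)/(1 − Γ) = 75·(1.37 + j0.73)/(0.63 − j0.73)

Z_L ≈ 26.6 + j118 Ω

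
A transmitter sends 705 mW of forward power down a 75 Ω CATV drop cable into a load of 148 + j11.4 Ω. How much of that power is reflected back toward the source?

P_reflected ≈ 77.2 mW

|Γ| = |(73 + j11.4)/(223 + j11.4)| = 0.331
|Γ|² = 0.109
P_refl = |Γ|²·P_inc = 77.2 mW, P_del = (1 − |Γ|²)·P_inc = 628 mW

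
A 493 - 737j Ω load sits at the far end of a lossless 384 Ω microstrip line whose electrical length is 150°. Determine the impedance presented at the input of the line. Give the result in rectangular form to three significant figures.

Z_in ≈ 1170 + j836 Ω

tan(βl) = tan(150°) = -0.577
Z_in = Z_0·(Z_L + jZ_0·tanβl)/(Z_0 + jZ_L·tanβl)
     = 384·(493 − j959)/(-41.5 − j285)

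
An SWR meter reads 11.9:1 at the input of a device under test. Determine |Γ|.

|Γ| = (S − 1)/(S + 1) = (11.9 − 1)/(11.9 + 1) = 10.9/12.9

|Γ| ≈ 0.845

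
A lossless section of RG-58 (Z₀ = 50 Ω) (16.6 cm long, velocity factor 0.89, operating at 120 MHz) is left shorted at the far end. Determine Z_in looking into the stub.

λ = v/f = 0.89·c / 120 MHz = 2.23 m
βl = 2π·l/λ = 2π × 0.0746 = 26.9°
tan(βl) = 0.506
For a shorted stub, Z_in = jZ_0·tan(βl)

Z_in ≈ +j25.3 Ω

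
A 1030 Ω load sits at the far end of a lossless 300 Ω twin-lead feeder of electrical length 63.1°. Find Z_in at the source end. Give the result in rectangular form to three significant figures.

Z_in ≈ 108 − j136 Ω

tan(βl) = tan(63.1°) = 1.97
Z_in = Z_0·(Z_L + jZ_0·tanβl)/(Z_0 + jZ_L·tanβl)
     = 300·(1030 + j591)/(300 + j2030)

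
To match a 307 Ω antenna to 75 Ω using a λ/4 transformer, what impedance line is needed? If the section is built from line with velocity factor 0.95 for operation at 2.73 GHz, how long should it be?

Z_qwt ≈ 152 Ω; length ≈ 2.61 cm

Z_qwt = √(Z_0·R_L) = √(75 × 307) = √23020
λ = 0.95·c/f = 0.104 m, so l = λ/4 = 0.0261 m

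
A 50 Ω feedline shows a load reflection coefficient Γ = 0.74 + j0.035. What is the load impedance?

Z_L = Z_0·(1 + Γ)/(1 − Γ) = 50·(1.74 + j0.035)/(0.26 − j0.035)

Z_L ≈ 328 + j50.9 Ω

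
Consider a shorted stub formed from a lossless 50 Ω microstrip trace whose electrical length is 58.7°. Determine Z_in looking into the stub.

Z_in ≈ +j82.2 Ω

tan(βl) = 1.64
For a shorted stub, Z_in = jZ_0·tan(βl)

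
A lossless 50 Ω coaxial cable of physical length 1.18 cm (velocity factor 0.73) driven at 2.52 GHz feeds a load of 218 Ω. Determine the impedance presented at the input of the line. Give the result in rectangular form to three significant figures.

λ = v/f = 0.73·c / 2.52 GHz = 0.0869 m
βl = 2π·l/λ = 2π × 0.136 = 48.9°
tan(βl) = tan(48.9°) = 1.15
Z_in = Z_0·(Z_L + jZ_0·tanβl)/(Z_0 + jZ_L·tanβl)
     = 50·(218 + j57.3)/(50 + j250)

Z_in ≈ 19.4 − j39.8 Ω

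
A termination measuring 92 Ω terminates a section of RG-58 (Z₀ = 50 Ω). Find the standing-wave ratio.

For a purely resistive load, VSWR = R_L/Z_0 or Z_0/R_L (whichever > 1) = 92/50

VSWR ≈ 1.84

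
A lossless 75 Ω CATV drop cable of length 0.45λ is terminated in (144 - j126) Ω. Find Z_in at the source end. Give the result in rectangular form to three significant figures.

Z_in ≈ 267 + j36.2 Ω

βl = 2π × 0.45 = 162°
tan(βl) = tan(162°) = -0.325
Z_in = Z_0·(Z_L + jZ_0·tanβl)/(Z_0 + jZ_L·tanβl)
     = 75·(144 − j150)/(34.1 − j46.8)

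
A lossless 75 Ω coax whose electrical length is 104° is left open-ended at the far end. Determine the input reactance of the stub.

X_in ≈ 18.7 Ω (inductive)

tan(βl) = -4.01
For an open-ended stub, Z_in = −jZ_0·cot(βl) = −jZ_0/tan(βl)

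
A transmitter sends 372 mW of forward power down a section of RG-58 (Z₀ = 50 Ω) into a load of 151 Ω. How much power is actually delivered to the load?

Γ = (151 − 50)/(151 + 50) = 0.502
|Γ|² = 0.252
P_refl = |Γ|²·P_inc = 93.9 mW, P_del = (1 − |Γ|²)·P_inc = 278 mW

P_delivered ≈ 278 mW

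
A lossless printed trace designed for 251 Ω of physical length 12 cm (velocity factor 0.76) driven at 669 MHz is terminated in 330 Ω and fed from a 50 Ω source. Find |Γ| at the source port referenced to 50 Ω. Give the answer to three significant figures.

λ = v/f = 0.76·c / 669 MHz = 0.341 m
βl = 2π·l/λ = 2π × 0.352 = 127°
tan(βl) = -1.34
Z_in = Z_0·(Z_L + jZ_0·tanβl)/(Z_0 + jZ_L·tanβl) = 225 + j59.7 Ω
Γ_s = (Z_in − Z_s)/(Z_in + Z_s) = (175 + j59.7)/(275 + j59.7), |Γ_s| = 0.657

|Γ| ≈ 0.657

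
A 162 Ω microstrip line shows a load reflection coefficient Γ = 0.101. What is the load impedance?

Z_L = Z_0·(1 + Γ)/(1 − Γ) = 162·(1.1)/(0.899)

Z_L ≈ 198 Ω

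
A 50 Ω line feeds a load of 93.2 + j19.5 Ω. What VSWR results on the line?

VSWR ≈ 1.98

Γ = (Z_L − Z_0)/(Z_L + Z_0) = (43.2 + j19.5)/(143.2 + j19.5)
|Γ| = 47.4/145 = 0.328
VSWR = (1 + |Γ|)/(1 − |Γ|) = 1.33/0.672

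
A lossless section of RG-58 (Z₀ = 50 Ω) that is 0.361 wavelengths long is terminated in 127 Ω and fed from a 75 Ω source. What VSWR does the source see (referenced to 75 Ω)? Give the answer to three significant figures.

VSWR ≈ 3

βl = 2π × 0.361 = 130°
tan(βl) = -1.19
Z_in = Z_0·(Z_L + jZ_0·tanβl)/(Z_0 + jZ_L·tanβl) = 30.2 + j31.9 Ω
Γ_s = (Z_in − Z_s)/(Z_in + Z_s) = (-44.8 + j31.9)/(105 + j31.9), |Γ_s| = 0.5
VSWR = (1 + |Γ_s|)/(1 − |Γ_s|)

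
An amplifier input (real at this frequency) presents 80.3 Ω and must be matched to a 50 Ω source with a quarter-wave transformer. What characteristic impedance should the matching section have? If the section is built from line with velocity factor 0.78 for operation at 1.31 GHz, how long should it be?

Z_qwt ≈ 63.4 Ω; length ≈ 4.47 cm

Z_qwt = √(Z_0·R_L) = √(50 × 80.3) = √4015
λ = 0.78·c/f = 0.179 m, so l = λ/4 = 0.0447 m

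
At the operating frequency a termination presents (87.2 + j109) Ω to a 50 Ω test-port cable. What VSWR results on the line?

VSWR ≈ 4.84

Γ = (Z_L − Z_0)/(Z_L + Z_0) = (37.2 + j109)/(137.2 + j109)
|Γ| = 115/175 = 0.657
VSWR = (1 + |Γ|)/(1 − |Γ|) = 1.66/0.343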